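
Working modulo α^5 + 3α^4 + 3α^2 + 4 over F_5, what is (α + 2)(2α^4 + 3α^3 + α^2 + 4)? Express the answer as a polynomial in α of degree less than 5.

α^4 + 2α^3 + α^2 + 4α

Multiply in F_5[α]: (α + 2)·(2α^4 + 3α^3 + α^2 + 4) = 2α^5 + 2α^4 + 2α^3 + 2α^2 + 4α + 3.
Reduce using α^5 ≡ 2α^4 + 2α^2 + 1 (mod α^5 + 3α^4 + 3α^2 + 4).
Reduced: α^4 + 2α^3 + α^2 + 4α.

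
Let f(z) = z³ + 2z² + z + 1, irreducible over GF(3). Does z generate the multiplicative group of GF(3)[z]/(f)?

|GF(3^3)^×| = 3^3 − 1 = 26. Prime factorization: 26 = 2·13.
f is primitive ⇔ z has order 26 in GF(3)[z]/(f), i.e. z^(26/q) ≠ 1 for each prime q | 26.
z^(13) mod f = 2.
z^(2) mod f = z².
None equal 1, so z has full order 26; f is primitive.

Yes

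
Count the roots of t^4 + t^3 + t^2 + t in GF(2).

2

Write g(t) = t^4 + t^3 + t^2 + t.
Evaluate at each of the 2 elements of GF(2):
g(0) = 0 → root; g(1) = 0 → root.
Roots: {0, 1}.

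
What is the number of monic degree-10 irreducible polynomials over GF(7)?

28245840

x^(7^10) − x is the product of all monic irreducibles of degree dividing 10; Möbius inversion gives N = (1/10) Σ μ(10/d)·7^d.
Divisors of 10: 1, 2, 5, 10; μ(10/d) for each: 1, -1, -1, 1.
Σ = 7^1 − 7^2 − 7^5 + 7^10 = 282458400.
N = 282458400/10 = 28245840.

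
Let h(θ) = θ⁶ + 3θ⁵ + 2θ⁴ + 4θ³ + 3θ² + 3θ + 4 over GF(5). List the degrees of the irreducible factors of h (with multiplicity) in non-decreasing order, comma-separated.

Roots in GF(5): h(0) = 4; h(1) = 0 → root; h(2) = 1; h(3) = 3; h(4) = 0 → root.
Linear factors from roots: (θ + 4), (θ + 1).
Complete factorization: h(θ) = (θ + 1)^2·(θ + 4)^2·(θ² + 3θ + 4).
Factor degrees with multiplicity: 1 + 1 + 1 + 1 + 2 = 6.

1, 1, 1, 1, 2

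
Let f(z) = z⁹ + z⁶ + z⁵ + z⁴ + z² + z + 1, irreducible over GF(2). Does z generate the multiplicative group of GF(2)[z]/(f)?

|GF(2^9)^×| = 2^9 − 1 = 511. Prime factorization: 511 = 7·73.
f is primitive ⇔ z has order 511 in GF(2)[z]/(f), i.e. z^(511/q) ≠ 1 for each prime q | 511.
z^(73) mod f = z⁸ + z⁷ + z⁶ + z³ + z² + 1.
z^(7) mod f = z⁷.
None equal 1, so z has full order 511; f is primitive.

Yes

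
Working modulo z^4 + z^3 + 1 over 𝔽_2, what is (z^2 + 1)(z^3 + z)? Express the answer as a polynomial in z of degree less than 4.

z^3 + 1

Multiply in 𝔽_2[z]: (z^2 + 1)·(z^3 + z) = z^5 + z.
Reduce using z^4 ≡ z^3 + 1 (mod z^4 + z^3 + 1).
Reduced: z^3 + 1.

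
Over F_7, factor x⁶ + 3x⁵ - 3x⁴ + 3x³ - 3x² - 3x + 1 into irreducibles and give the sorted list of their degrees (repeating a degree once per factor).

1, 1, 1, 3

Write f(x) = x⁶ + 3x⁵ - 3x⁴ + 3x³ - 3x² - 3x + 1.
Linear factors from roots: (x - 2), (x + 1).
Complete factorization: f(x) = (x + 1)·(x - 2)^2·(x³ - x² + x + 2).
Factor degrees with multiplicity: 1 + 1 + 1 + 3 = 6.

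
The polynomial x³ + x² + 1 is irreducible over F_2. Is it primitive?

Write f(x) = x³ + x² + 1.
|GF(2^3)^×| = 2^3 − 1 = 7. Prime factorization: 7 = 7.
f is primitive ⇔ x has order 7 in GF(2)[x]/(f), i.e. x^(7/q) ≠ 1 for each prime q | 7.
x^(1) mod f = x.
None equal 1, so x has full order 7; f is primitive.

Yes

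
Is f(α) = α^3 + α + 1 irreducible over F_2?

Check for roots in F_2: f(0) = 1; f(1) = 1.
No roots. A degree-3 polynomial over a field with no linear factor is irreducible.

Yes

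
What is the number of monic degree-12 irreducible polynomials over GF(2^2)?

Gauss's count: N_{4}(12) = (1/12) Σ_{d|12} μ(12/d)·4^d.
Divisors of 12: 1, 2, 3, 4, 6, 12; μ(12/d) for each: 0, 1, 0, -1, -1, 1.
Σ = 4^2 − 4^4 − 4^6 + 4^12 = 16772880.
N = 16772880/12 = 1397740.

1397740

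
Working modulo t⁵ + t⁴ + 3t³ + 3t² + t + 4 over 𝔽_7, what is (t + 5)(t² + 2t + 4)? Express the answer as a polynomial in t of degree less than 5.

Multiply in 𝔽_7[t]: (t + 5)·(t² + 2t + 4) = t³ + 6.
Reduced: t³ + 6.

t^3 + 6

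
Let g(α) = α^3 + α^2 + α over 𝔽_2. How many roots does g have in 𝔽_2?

1

Evaluate at each of the 2 elements of 𝔽_2:
g(0) = 0 → root; g(1) = 1.
Roots: {0}.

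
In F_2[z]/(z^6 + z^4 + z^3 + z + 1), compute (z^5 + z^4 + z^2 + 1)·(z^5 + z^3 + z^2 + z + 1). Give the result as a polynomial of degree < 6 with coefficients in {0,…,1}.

Multiply in F_2[z]: (z^5 + z^4 + z^2 + 1)·(z^5 + z^3 + z^2 + z + 1) = z^10 + z^9 + z^8 + z^7 + z + 1.
Reduce using z^6 ≡ z^4 + z^3 + z + 1 (mod z^6 + z^4 + z^3 + z + 1).
Reduced: z^2 + z.

z^2 + z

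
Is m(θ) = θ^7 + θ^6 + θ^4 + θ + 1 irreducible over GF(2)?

Yes

Check for roots in GF(2): m(0) = 1; m(1) = 1.
No roots, so no linear factors.
Monic irreducibles of degree 2 over GF(2): θ^2 + θ + 1.
None of them divide m (all give nonzero remainder).
Monic irreducibles of degree 3 over GF(2): θ^3 + θ + 1, θ^3 + θ^2 + 1.
None of them divide m (all give nonzero remainder).
No irreducible factor of degree ≤ 3 exists, so m is irreducible over GF(2).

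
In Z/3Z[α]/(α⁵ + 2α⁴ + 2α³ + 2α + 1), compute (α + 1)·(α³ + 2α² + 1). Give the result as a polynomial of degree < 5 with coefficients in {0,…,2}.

Multiply in Z/3Z[α]: (α + 1)·(α³ + 2α² + 1) = α⁴ + 2α² + α + 1.
Reduced: α⁴ + 2α² + α + 1.

α^4 + 2α^2 + α + 1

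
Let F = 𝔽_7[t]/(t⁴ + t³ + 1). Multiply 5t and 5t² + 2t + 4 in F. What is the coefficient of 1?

Multiply in 𝔽_7[t]: (5t)·(5t² + 2t + 4) = 4t³ + 3t² + 6t.
Reduced: 4t³ + 3t² + 6t.

0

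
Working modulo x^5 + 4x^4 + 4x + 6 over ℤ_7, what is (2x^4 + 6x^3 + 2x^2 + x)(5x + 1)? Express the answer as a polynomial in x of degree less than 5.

Multiply in ℤ_7[x]: (2x^4 + 6x^3 + 2x^2 + x)·(5x + 1) = 3x^5 + 4x^4 + 2x^3 + x.
Reduce using x^5 ≡ 3x^4 + 3x + 1 (mod x^5 + 4x^4 + 4x + 6).
Reduced: 6x^4 + 2x^3 + 3x + 3.

6x^4 + 2x^3 + 3x + 3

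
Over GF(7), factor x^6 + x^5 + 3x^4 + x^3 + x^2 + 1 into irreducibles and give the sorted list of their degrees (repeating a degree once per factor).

Write f(x) = x^6 + x^5 + 3x^4 + x^3 + x^2 + 1.
Linear factors from roots: (x + 2).
Complete factorization: f(x) = (x + 2)·(x^2 + 3x + 6)·(x^3 + 3x^2 + 4x + 3).
Factor degrees with multiplicity: 1 + 2 + 3 = 6.

1, 2, 3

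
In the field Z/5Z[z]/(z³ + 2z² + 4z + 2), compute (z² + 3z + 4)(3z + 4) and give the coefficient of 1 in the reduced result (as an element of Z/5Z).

Multiply in Z/5Z[z]: (z² + 3z + 4)·(3z + 4) = 3z³ + 3z² + 4z + 1.
Reduce using z³ ≡ 3z² + z + 3 (mod z³ + 2z² + 4z + 2).
Reduced: 2z² + 2z.

0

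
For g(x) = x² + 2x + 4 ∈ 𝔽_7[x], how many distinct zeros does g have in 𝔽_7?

2

Evaluate at each of the 7 elements of 𝔽_7:
g(0) = 4; g(1) = 0 → root; g(2) = 5; g(3) = 5; g(4) = 0 → root; g(5) = 4; g(6) = 3.
Roots: {1, 4}.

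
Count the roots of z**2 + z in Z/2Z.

Write f(z) = z**2 + z.
Evaluate at each of the 2 elements of Z/2Z:
f(0) = 0 → root; f(1) = 0 → root.
Roots: {0, 1}.

2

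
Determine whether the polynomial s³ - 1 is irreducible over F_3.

Write f(s) = s³ - 1.
Check for roots in F_3: f(0) = 2; f(1) = 0 → root; f(2) = 1.
f(1) = 0, so (s − 1) divides f(s); f is reducible.

No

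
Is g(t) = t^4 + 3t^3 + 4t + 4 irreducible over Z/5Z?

Yes

Check for roots in Z/5Z: g(0) = 4; g(1) = 2; g(2) = 2; g(3) = 3; g(4) = 3.
No roots, so no linear factors.
Degree-2 irreducible divisors: test the 10 monic irreducibles of degree 2 over GF(5).
None of them divide g (all give nonzero remainder).
No irreducible factor of degree ≤ 2 exists, so g is irreducible over GF(5).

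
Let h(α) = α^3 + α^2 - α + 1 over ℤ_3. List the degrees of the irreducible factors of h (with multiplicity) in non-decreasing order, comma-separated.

Roots in ℤ_3: h(0) = 1; h(1) = 2; h(2) = 2.
Complete factorization: h(α) = (α^3 + α^2 - α + 1).
Factor degrees with multiplicity: 3 = 3.

3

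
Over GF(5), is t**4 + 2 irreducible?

Write P(t) = t**4 + 2.
Check for roots in GF(5): P(0) = 2; P(1) = 3; P(2) = 3; P(3) = 3; P(4) = 3.
No roots, so no linear factors.
Degree-2 irreducible divisors: test the 10 monic irreducibles of degree 2 over GF(5).
None of them divide P (all give nonzero remainder).
No irreducible factor of degree ≤ 2 exists, so P is irreducible over GF(5).

Yes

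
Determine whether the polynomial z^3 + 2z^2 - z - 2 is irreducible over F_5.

Write f(z) = z^3 + 2z^2 - z - 2.
Check for roots in F_5: f(0) = 3; f(1) = 0 → root; f(2) = 2; f(3) = 0 → root; f(4) = 0 → root.
f(1) = 0, so (z − 1) divides f(z); f is reducible.

No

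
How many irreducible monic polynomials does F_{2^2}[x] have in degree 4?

x^(4^4) − x is the product of all monic irreducibles of degree dividing 4; Möbius inversion gives N = (1/4) Σ μ(4/d)·4^d.
Divisors of 4: 1, 2, 4; μ(4/d) for each: 0, -1, 1.
Σ = − 4^2 + 4^4 = 240.
N = 240/4 = 60.

60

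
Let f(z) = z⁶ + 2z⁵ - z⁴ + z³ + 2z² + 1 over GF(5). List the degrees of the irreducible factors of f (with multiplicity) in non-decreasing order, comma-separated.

1, 1, 4

Roots in GF(5): f(0) = 1; f(1) = 1; f(2) = 4; f(3) = 0 → root; f(4) = 0 → root.
Linear factors from roots: (z + 2), (z + 1).
Complete factorization: f(z) = (z + 1)·(z + 2)·(z⁴ - z³ - 2z - 2).
Factor degrees with multiplicity: 1 + 1 + 4 = 6.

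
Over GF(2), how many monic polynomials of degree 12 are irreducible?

The number of monic irreducibles of degree 12 over GF(2) is (1/12)·Σ_{d∣12} μ(12/d) 2^d.
Divisors of 12: 1, 2, 3, 4, 6, 12; μ(12/d) for each: 0, 1, 0, -1, -1, 1.
Σ = 2^2 − 2^4 − 2^6 + 2^12 = 4020.
N = 4020/12 = 335.

335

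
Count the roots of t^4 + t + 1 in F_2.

0

Write g(t) = t^4 + t + 1.
Evaluate at each of the 2 elements of F_2:
g(0) = 1; g(1) = 1.
No element is a root.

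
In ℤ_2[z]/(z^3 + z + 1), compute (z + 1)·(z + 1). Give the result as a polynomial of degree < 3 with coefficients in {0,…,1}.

Multiply in ℤ_2[z]: (z + 1)·(z + 1) = z^2 + 1.
Reduced: z^2 + 1.

z^2 + 1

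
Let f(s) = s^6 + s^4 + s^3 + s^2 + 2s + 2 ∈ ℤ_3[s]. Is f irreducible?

Yes

Check for roots in ℤ_3: f(0) = 2; f(1) = 2; f(2) = 2.
No roots, so no linear factors.
Monic irreducibles of degree 2 over GF(3): s^2 + 1, s^2 + s + 2, s^2 + 2s + 2.
None of them divide f (all give nonzero remainder).
Degree-3 irreducible divisors: test the 8 monic irreducibles of degree 3 over GF(3).
None of them divide f (all give nonzero remainder).
No irreducible factor of degree ≤ 3 exists, so f is irreducible over GF(3).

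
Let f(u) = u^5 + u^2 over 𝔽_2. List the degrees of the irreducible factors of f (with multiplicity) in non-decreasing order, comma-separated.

1, 1, 1, 2

Roots in 𝔽_2: f(0) = 0 → root; f(1) = 0 → root.
Linear factors from roots: (u), (u + 1).
Complete factorization: f(u) = (u + 1)·(u)^2·(u^2 + u + 1).
Factor degrees with multiplicity: 1 + 1 + 1 + 2 = 5.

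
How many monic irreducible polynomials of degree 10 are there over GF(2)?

Gauss's count: N_{2}(10) = (1/10) Σ_{d|10} μ(10/d)·2^d.
Divisors of 10: 1, 2, 5, 10; μ(10/d) for each: 1, -1, -1, 1.
Σ = 2^1 − 2^2 − 2^5 + 2^10 = 990.
N = 990/10 = 99.

99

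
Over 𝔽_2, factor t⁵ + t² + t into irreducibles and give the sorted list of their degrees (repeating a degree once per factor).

Write h(t) = t⁵ + t² + t.
Roots in 𝔽_2: h(0) = 0 → root; h(1) = 1.
Linear factors from roots: (t).
Complete factorization: h(t) = (t)·(t⁴ + t + 1).
Factor degrees with multiplicity: 1 + 4 = 5.

1, 4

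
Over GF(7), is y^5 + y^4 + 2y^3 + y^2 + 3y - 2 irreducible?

Write h(y) = y^5 + y^4 + 2y^3 + y^2 + 3y - 2.
Check for roots in GF(7): h(0) = 5; h(1) = 6; h(2) = 2; h(3) = 2; h(4) = 6; h(5) = 6; h(6) = 1.
No roots, so no linear factors.
Degree-2 irreducible divisors: test the 21 monic irreducibles of degree 2 over GF(7).
None of them divide h (all give nonzero remainder).
No irreducible factor of degree ≤ 2 exists, so h is irreducible over GF(7).

Yes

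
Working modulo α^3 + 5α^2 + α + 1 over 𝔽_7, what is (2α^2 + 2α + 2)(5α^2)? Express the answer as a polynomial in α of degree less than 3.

Multiply in 𝔽_7[α]: (2α^2 + 2α + 2)·(5α^2) = 3α^4 + 3α^3 + 3α^2.
Reduce using α^3 ≡ 2α^2 + 6α + 6 (mod α^3 + 5α^2 + α + 1).
Reduced: 4α^2 + 2α + 5.

4α^2 + 2α + 5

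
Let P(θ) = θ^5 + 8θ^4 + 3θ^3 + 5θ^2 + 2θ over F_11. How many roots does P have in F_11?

5

Evaluate at each of the 11 elements of F_11:
P(0) = 0 → root; P(1) = 8; P(2) = 10; P(3) = 0 → root; P(4) = 8; P(5) = 0 → root; P(6) = 9; P(7) = 2; P(8) = 0 → root; P(9) = 0 → root; P(10) = 7.
Roots: {0, 3, 5, 8, 9}.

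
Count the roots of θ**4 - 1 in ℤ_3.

2

Write P(θ) = θ**4 - 1.
Evaluate at each of the 3 elements of ℤ_3:
P(0) = 2; P(1) = 0 → root; P(2) = 0 → root.
Roots: {1, 2}.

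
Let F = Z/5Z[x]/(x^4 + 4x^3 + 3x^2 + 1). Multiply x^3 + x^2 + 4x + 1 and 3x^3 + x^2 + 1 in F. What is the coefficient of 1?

0

Multiply in Z/5Z[x]: (x^3 + x^2 + 4x + 1)·(3x^3 + x^2 + 1) = 3x^6 + 4x^5 + 3x^4 + 3x^3 + 2x^2 + 4x + 1.
Reduce using x^4 ≡ x^3 + 2x^2 + 4 (mod x^4 + 4x^3 + 3x^2 + 1).
Reduced: 3x^3 + x^2 + 2x.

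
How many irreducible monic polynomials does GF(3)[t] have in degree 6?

116

By the necklace-counting formula, N_3(6) = (1/6) Σ_{d|6} μ(6/d)·3^d.
Divisors of 6: 1, 2, 3, 6; μ(6/d) for each: 1, -1, -1, 1.
Σ = 3^1 − 3^2 − 3^3 + 3^6 = 696.
N = 696/6 = 116.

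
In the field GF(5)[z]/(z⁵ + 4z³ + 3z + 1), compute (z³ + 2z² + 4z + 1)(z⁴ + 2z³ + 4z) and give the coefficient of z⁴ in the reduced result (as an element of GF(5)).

2

Multiply in GF(5)[z]: (z³ + 2z² + 4z + 1)·(z⁴ + 2z³ + 4z) = z⁷ + 4z⁶ + 3z⁵ + 3z⁴ + z² + 4z.
Reduce using z⁵ ≡ z³ + 2z + 4 (mod z⁵ + 4z³ + 3z + 1).
Reduced: 2z⁴ + z³ + 3z² + 3z + 1.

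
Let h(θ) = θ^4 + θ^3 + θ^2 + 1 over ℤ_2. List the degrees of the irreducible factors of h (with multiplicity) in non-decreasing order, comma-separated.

1, 3

Roots in ℤ_2: h(0) = 1; h(1) = 0 → root.
Linear factors from roots: (θ + 1).
Complete factorization: h(θ) = (θ + 1)·(θ^3 + θ + 1).
Factor degrees with multiplicity: 1 + 3 = 4.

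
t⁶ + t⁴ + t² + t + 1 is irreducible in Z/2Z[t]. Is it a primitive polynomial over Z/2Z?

Write f(t) = t⁶ + t⁴ + t² + t + 1.
|GF(2^6)^×| = 2^6 − 1 = 63. Prime factorization: 63 = 3^2·7.
f is primitive ⇔ t has order 63 in GF(2)[t]/(f), i.e. t^(63/q) ≠ 1 for each prime q | 63.
t^(21) mod f = 1
t^(9) mod f = t⁴ + t² + t.
Since t^(21) = 1, the order of t divides 21 < 63; not primitive.

No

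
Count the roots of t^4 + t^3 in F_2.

Write f(t) = t^4 + t^3.
Evaluate at each of the 2 elements of F_2:
f(0) = 0 → root; f(1) = 0 → root.
Roots: {0, 1}.

2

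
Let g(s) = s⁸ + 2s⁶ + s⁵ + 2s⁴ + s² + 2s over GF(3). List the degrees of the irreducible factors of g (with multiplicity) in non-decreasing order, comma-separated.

1, 1, 1, 2, 3

Roots in GF(3): g(0) = 0 → root; g(1) = 0 → root; g(2) = 0 → root.
Linear factors from roots: (s), (s + 2), (s + 1).
Complete factorization: g(s) = (s)·(s + 1)·(s + 2)·(s² + 1)·(s³ + 2s + 1).
Factor degrees with multiplicity: 1 + 1 + 1 + 2 + 3 = 8.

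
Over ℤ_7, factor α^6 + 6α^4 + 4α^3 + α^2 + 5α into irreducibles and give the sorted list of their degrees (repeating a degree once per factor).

Write h(α) = α^6 + 6α^4 + 4α^3 + α^2 + 5α.
Linear factors from roots: (α).
Complete factorization: h(α) = (α)·(α^2 + α + 6)·(α^3 + 6α^2 + α + 2).
Factor degrees with multiplicity: 1 + 2 + 3 = 6.

1, 2, 3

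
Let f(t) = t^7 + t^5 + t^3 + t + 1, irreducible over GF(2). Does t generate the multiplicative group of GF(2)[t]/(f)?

|GF(2^7)^×| = 2^7 − 1 = 127. Prime factorization: 127 = 127.
f is primitive ⇔ t has order 127 in GF(2)[t]/(f), i.e. t^(127/q) ≠ 1 for each prime q | 127.
t^(1) mod f = t.
None equal 1, so t has full order 127; f is primitive.

Yes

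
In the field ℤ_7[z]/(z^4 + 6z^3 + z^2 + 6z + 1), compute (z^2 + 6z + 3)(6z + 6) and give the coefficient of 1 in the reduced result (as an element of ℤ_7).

Multiply in ℤ_7[z]: (z^2 + 6z + 3)·(6z + 6) = 6z^3 + 5z + 4.
Reduced: 6z^3 + 5z + 4.

4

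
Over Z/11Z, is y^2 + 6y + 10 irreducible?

Write f(y) = y^2 + 6y + 10.
Check each element of Z/11Z for a root: f(0)=10, f(1)=6, f(2)=4, f(3)=4, f(4)=6, f(5)=10, f(6)=5, f(7)=2, f(8)=1, f(9)=2, f(10)=5.
No roots. A degree-2 polynomial over a field with no linear factor is irreducible.

Yes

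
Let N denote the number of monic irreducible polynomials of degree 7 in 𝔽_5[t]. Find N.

x^(5^7) − x is the product of all monic irreducibles of degree dividing 7; Möbius inversion gives N = (1/7) Σ μ(7/d)·5^d.
Divisors of 7: 1, 7; μ(7/d) for each: -1, 1.
Σ = − 5^1 + 5^7 = 78120.
N = 78120/7 = 11160.

11160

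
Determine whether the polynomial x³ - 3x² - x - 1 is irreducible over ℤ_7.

No

Write h(x) = x³ - 3x² - x - 1.
Check for roots in ℤ_7: h(0) = 6; h(1) = 3; h(2) = 0 → root; h(3) = 3; h(4) = 4; h(5) = 2; h(6) = 3.
h(2) = 0, so (x − 2) divides h(x); h is reducible.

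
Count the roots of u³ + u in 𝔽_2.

2

Write h(u) = u³ + u.
Evaluate at each of the 2 elements of 𝔽_2:
h(0) = 0 → root; h(1) = 0 → root.
Roots: {0, 1}.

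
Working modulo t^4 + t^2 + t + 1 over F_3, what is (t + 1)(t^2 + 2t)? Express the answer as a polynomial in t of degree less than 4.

Multiply in F_3[t]: (t + 1)·(t^2 + 2t) = t^3 + 2t.
Reduced: t^3 + 2t.

t^3 + 2t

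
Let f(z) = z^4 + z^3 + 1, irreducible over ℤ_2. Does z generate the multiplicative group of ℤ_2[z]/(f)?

Yes

|GF(2^4)^×| = 2^4 − 1 = 15. Prime factorization: 15 = 3·5.
f is primitive ⇔ z has order 15 in GF(2)[z]/(f), i.e. z^(15/q) ≠ 1 for each prime q | 15.
z^(5) mod f = z^3 + z + 1.
z^(3) mod f = z^3.
None equal 1, so z has full order 15; f is primitive.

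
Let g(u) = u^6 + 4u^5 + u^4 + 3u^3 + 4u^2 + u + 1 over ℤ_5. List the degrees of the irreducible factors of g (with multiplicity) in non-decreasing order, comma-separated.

Roots in ℤ_5: g(0) = 1; g(1) = 0 → root; g(2) = 1; g(3) = 3; g(4) = 4.
Linear factors from roots: (u + 4).
Complete factorization: g(u) = (u + 4)·(u^2 + 4u + 2)·(u^3 + u^2 + 2).
Factor degrees with multiplicity: 1 + 2 + 3 = 6.

1, 2, 3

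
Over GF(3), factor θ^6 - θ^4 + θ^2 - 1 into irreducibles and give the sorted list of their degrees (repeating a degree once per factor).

Write f(θ) = θ^6 - θ^4 + θ^2 - 1.
Roots in GF(3): f(0) = 2; f(1) = 0 → root; f(2) = 0 → root.
Linear factors from roots: (θ - 1), (θ + 1).
Complete factorization: f(θ) = (θ + 1)·(θ - 1)·(θ^2 + θ - 1)·(θ^2 - θ - 1).
Factor degrees with multiplicity: 1 + 1 + 2 + 2 = 6.

1, 1, 2, 2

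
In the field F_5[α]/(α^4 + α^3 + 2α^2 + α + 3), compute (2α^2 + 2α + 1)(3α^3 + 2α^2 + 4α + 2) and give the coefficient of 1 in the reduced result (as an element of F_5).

0

Multiply in F_5[α]: (2α^2 + 2α + 1)·(3α^3 + 2α^2 + 4α + 2) = α^5 + 4α^2 + 3α + 2.
Reduce using α^4 ≡ 4α^3 + 3α^2 + 4α + 2 (mod α^4 + α^3 + 2α^2 + α + 3).
Reduced: 4α^3 + α.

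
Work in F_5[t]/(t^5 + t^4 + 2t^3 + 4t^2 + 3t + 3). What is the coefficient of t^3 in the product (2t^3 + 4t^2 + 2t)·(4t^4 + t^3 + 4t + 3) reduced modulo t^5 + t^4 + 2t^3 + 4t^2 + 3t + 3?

Multiply in F_5[t]: (2t^3 + 4t^2 + 2t)·(4t^4 + t^3 + 4t + 3) = 3t^7 + 3t^6 + 2t^5 + 2t^3 + t.
Reduce using t^5 ≡ 4t^4 + 3t^3 + t^2 + 2t + 2 (mod t^5 + t^4 + 2t^3 + 4t^2 + 3t + 3).
Reduced: 2t^4 + t^3 + 2t^2 + 3t + 2.

1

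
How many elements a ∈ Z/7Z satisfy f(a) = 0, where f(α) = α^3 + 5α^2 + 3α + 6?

1

Evaluate at each of the 7 elements of Z/7Z:
f(0) = 6; f(1) = 1; f(2) = 5; f(3) = 3; f(4) = 1; f(5) = 5; f(6) = 0 → root.
Roots: {6}.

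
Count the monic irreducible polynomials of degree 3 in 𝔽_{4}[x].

x^(4^3) − x is the product of all monic irreducibles of degree dividing 3; Möbius inversion gives N = (1/3) Σ μ(3/d)·4^d.
Divisors of 3: 1, 3; μ(3/d) for each: -1, 1.
Σ = − 4^1 + 4^3 = 60.
N = 60/3 = 20.

20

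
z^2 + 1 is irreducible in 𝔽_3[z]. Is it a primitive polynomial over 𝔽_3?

Write f(z) = z^2 + 1.
|GF(3^2)^×| = 3^2 − 1 = 8. Prime factorization: 8 = 2^3.
f is primitive ⇔ z has order 8 in GF(3)[z]/(f), i.e. z^(8/q) ≠ 1 for each prime q | 8.
z^(4) mod f = 1
Since z^(4) = 1, the order of z divides 4 < 8; not primitive.

No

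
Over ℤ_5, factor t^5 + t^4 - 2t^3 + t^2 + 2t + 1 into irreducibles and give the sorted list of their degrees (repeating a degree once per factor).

2, 3

Write h(t) = t^5 + t^4 - 2t^3 + t^2 + 2t + 1.
Roots in ℤ_5: h(0) = 1; h(1) = 4; h(2) = 1; h(3) = 1; h(4) = 2.
Complete factorization: h(t) = (t^2 - 2t - 1)·(t^3 - 2t^2 - 1).
Factor degrees with multiplicity: 2 + 3 = 5.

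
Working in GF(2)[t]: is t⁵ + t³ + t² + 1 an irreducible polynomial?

No

Write g(t) = t⁵ + t³ + t² + 1.
Check for roots in GF(2): g(0) = 1; g(1) = 0 → root.
g(1) = 0, so (t − 1) divides g(t); g is reducible.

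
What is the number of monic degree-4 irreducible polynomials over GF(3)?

Gauss's count: N_{3}(4) = (1/4) Σ_{d|4} μ(4/d)·3^d.
Divisors of 4: 1, 2, 4; μ(4/d) for each: 0, -1, 1.
Σ = − 3^2 + 3^4 = 72.
N = 72/4 = 18.

18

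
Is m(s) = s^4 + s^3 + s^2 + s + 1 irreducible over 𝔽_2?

Check for roots in 𝔽_2: m(0) = 1; m(1) = 1.
No roots, so no linear factors.
Monic irreducibles of degree 2 over GF(2): s^2 + s + 1.
None of them divide m (all give nonzero remainder).
No irreducible factor of degree ≤ 2 exists, so m is irreducible over GF(2).

Yes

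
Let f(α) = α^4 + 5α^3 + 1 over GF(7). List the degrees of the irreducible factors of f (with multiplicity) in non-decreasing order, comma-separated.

1, 1, 2

Linear factors from roots: (α + 6), (α + 4).
Complete factorization: f(α) = (α + 4)·(α + 6)·(α^2 + 2α + 5).
Factor degrees with multiplicity: 1 + 1 + 2 = 4.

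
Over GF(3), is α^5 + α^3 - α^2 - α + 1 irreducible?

Yes

Write g(α) = α^5 + α^3 - α^2 - α + 1.
Check for roots in GF(3): g(0) = 1; g(1) = 1; g(2) = 2.
No roots, so no linear factors.
Monic irreducibles of degree 2 over GF(3): α^2 + 1, α^2 + α - 1, α^2 - α - 1.
None of them divide g (all give nonzero remainder).
No irreducible factor of degree ≤ 2 exists, so g is irreducible over GF(3).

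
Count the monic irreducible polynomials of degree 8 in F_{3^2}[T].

5380020

x^(9^8) − x is the product of all monic irreducibles of degree dividing 8; Möbius inversion gives N = (1/8) Σ μ(8/d)·9^d.
Divisors of 8: 1, 2, 4, 8; μ(8/d) for each: 0, 0, -1, 1.
Σ = − 9^4 + 9^8 = 43040160.
N = 43040160/8 = 5380020.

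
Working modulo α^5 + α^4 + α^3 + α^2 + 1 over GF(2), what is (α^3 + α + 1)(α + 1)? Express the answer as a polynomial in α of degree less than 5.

α^4 + α^3 + α^2 + 1

Multiply in GF(2)[α]: (α^3 + α + 1)·(α + 1) = α^4 + α^3 + α^2 + 1.
Reduced: α^4 + α^3 + α^2 + 1.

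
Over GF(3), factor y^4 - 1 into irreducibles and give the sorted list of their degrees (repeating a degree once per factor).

1, 1, 2

Write f(y) = y^4 - 1.
Roots in GF(3): f(0) = 2; f(1) = 0 → root; f(2) = 0 → root.
Linear factors from roots: (y - 1), (y + 1).
Complete factorization: f(y) = (y + 1)·(y - 1)·(y^2 + 1).
Factor degrees with multiplicity: 1 + 1 + 2 = 4.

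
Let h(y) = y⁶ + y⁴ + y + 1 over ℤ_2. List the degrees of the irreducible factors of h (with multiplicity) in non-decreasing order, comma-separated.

1, 2, 3

Roots in ℤ_2: h(0) = 1; h(1) = 0 → root.
Linear factors from roots: (y + 1).
Complete factorization: h(y) = (y + 1)·(y² + y + 1)·(y³ + y + 1).
Factor degrees with multiplicity: 1 + 2 + 3 = 6.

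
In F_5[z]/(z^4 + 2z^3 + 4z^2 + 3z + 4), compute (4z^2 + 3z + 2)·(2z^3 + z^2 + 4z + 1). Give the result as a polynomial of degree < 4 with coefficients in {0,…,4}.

3z^3 + 3z^2 + 2z + 1

Multiply in F_5[z]: (4z^2 + 3z + 2)·(2z^3 + z^2 + 4z + 1) = 3z^5 + 3z^3 + 3z^2 + z + 2.
Reduce using z^4 ≡ 3z^3 + z^2 + 2z + 1 (mod z^4 + 2z^3 + 4z^2 + 3z + 4).
Reduced: 3z^3 + 3z^2 + 2z + 1.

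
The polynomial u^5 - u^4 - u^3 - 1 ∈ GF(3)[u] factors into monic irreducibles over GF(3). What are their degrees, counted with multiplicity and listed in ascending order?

Write g(u) = u^5 - u^4 - u^3 - 1.
Roots in GF(3): g(0) = 2; g(1) = 1; g(2) = 1.
Complete factorization: g(u) = (u^5 - u^4 - u^3 - 1).
Factor degrees with multiplicity: 5 = 5.

5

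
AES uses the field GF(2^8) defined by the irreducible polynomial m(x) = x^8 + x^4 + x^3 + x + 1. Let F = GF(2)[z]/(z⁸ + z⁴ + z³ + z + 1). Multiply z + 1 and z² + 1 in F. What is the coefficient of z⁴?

Multiply in GF(2)[z]: (z + 1)·(z² + 1) = z³ + z² + z + 1.
Reduced: z³ + z² + z + 1.

0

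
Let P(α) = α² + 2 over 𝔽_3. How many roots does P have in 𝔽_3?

Evaluate at each of the 3 elements of 𝔽_3:
P(0) = 2; P(1) = 0 → root; P(2) = 0 → root.
Roots: {1, 2}.

2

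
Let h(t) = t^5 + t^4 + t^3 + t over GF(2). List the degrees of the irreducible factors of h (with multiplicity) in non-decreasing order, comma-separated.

Roots in GF(2): h(0) = 0 → root; h(1) = 0 → root.
Linear factors from roots: (t), (t + 1).
Complete factorization: h(t) = (t)·(t + 1)·(t^3 + t + 1).
Factor degrees with multiplicity: 1 + 1 + 3 = 5.

1, 1, 3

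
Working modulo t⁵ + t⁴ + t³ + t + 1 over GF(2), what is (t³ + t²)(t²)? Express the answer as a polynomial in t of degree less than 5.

t^3 + t + 1

Multiply in GF(2)[t]: (t³ + t²)·(t²) = t⁵ + t⁴.
Reduce using t⁵ ≡ t⁴ + t³ + t + 1 (mod t⁵ + t⁴ + t³ + t + 1).
Reduced: t³ + t + 1.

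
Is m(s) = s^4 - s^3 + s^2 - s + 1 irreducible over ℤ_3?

Check for roots in ℤ_3: m(0) = 1; m(1) = 1; m(2) = 2.
No roots, so no linear factors.
Monic irreducibles of degree 2 over GF(3): s^2 + 1, s^2 + s - 1, s^2 - s - 1.
None of them divide m (all give nonzero remainder).
No irreducible factor of degree ≤ 2 exists, so m is irreducible over GF(3).

Yes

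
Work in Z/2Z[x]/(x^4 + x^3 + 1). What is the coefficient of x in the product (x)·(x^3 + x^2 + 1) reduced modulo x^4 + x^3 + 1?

1

Multiply in Z/2Z[x]: (x)·(x^3 + x^2 + 1) = x^4 + x^3 + x.
Reduce using x^4 ≡ x^3 + 1 (mod x^4 + x^3 + 1).
Reduced: x + 1.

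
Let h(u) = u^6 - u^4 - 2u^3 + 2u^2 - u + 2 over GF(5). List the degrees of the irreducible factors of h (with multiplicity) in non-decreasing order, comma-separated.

Roots in GF(5): h(0) = 2; h(1) = 1; h(2) = 0 → root; h(3) = 1; h(4) = 2.
Linear factors from roots: (u - 2).
Complete factorization: h(u) = (u - 2)·(u^2 - 2)·(u^3 + 2u^2 - 2).
Factor degrees with multiplicity: 1 + 2 + 3 = 6.

1, 2, 3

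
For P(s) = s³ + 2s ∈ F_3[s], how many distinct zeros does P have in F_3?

Evaluate at each of the 3 elements of F_3:
P(0) = 0 → root; P(1) = 0 → root; P(2) = 0 → root.
Roots: {0, 1, 2}.

3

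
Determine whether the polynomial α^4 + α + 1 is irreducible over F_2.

Write P(α) = α^4 + α + 1.
Check for roots in F_2: P(0) = 1; P(1) = 1.
No roots, so no linear factors.
Monic irreducibles of degree 2 over GF(2): α^2 + α + 1.
None of them divide P (all give nonzero remainder).
No irreducible factor of degree ≤ 2 exists, so P is irreducible over GF(2).

Yes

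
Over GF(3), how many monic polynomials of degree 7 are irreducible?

x^(3^7) − x is the product of all monic irreducibles of degree dividing 7; Möbius inversion gives N = (1/7) Σ μ(7/d)·3^d.
Divisors of 7: 1, 7; μ(7/d) for each: -1, 1.
Σ = − 3^1 + 3^7 = 2184.
N = 2184/7 = 312.

312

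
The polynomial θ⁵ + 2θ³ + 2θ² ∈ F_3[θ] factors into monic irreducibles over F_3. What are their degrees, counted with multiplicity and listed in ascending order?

Write f(θ) = θ⁵ + 2θ³ + 2θ².
Roots in F_3: f(0) = 0 → root; f(1) = 2; f(2) = 2.
Linear factors from roots: (θ).
Complete factorization: f(θ) = (θ)^2·(θ³ + 2θ + 2).
Factor degrees with multiplicity: 1 + 1 + 3 = 5.

1, 1, 3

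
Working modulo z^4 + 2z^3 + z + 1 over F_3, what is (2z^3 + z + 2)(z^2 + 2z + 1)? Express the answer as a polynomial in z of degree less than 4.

Multiply in F_3[z]: (2z^3 + z + 2)·(z^2 + 2z + 1) = 2z^5 + z^4 + z^2 + 2z + 2.
Reduce using z^4 ≡ z^3 + 2z + 2 (mod z^4 + 2z^3 + z + 1).
Reduced: 2z^2 + 2.

2z^2 + 2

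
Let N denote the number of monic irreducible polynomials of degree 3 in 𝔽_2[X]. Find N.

2

The number of monic irreducibles of degree 3 over GF(2) is (1/3)·Σ_{d∣3} μ(3/d) 2^d.
Divisors of 3: 1, 3; μ(3/d) for each: -1, 1.
Σ = − 2^1 + 2^3 = 6.
N = 6/3 = 2.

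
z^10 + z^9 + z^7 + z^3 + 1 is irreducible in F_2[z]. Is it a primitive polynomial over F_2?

Write f(z) = z^10 + z^9 + z^7 + z^3 + 1.
|GF(2^10)^×| = 2^10 − 1 = 1023. Prime factorization: 1023 = 3·11·31.
f is primitive ⇔ z has order 1023 in GF(2)[z]/(f), i.e. z^(1023/q) ≠ 1 for each prime q | 1023.
z^(341) mod f = z^9 + z^8 + z^6 + z^5 + z^3 + z^2 + z.
z^(93) mod f = z^9 + z^8 + z^7 + z^6 + z^5 + 1.
z^(33) mod f = z^9 + z^4 + z^3 + z^2.
None equal 1, so z has full order 1023; f is primitive.

Yes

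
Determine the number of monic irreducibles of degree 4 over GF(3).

18

Gauss's count: N_{3}(4) = (1/4) Σ_{d|4} μ(4/d)·3^d.
Divisors of 4: 1, 2, 4; μ(4/d) for each: 0, -1, 1.
Σ = − 3^2 + 3^4 = 72.
N = 72/4 = 18.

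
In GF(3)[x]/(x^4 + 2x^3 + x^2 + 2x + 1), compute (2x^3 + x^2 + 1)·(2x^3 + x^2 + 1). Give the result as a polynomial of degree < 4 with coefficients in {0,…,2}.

2x^3 + x^2 + 2

Multiply in GF(3)[x]: (2x^3 + x^2 + 1)·(2x^3 + x^2 + 1) = x^6 + x^5 + x^4 + x^3 + 2x^2 + 1.
Reduce using x^4 ≡ x^3 + 2x^2 + x + 2 (mod x^4 + 2x^3 + x^2 + 2x + 1).
Reduced: 2x^3 + x^2 + 2.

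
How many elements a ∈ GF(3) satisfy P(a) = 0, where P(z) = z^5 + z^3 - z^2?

Evaluate at each of the 3 elements of GF(3):
P(0) = 0 → root; P(1) = 1; P(2) = 0 → root.
Roots: {0, 2}.

2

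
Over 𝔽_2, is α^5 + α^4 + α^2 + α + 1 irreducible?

Write P(α) = α^5 + α^4 + α^2 + α + 1.
Check for roots in 𝔽_2: P(0) = 1; P(1) = 1.
No roots, so no linear factors.
Monic irreducibles of degree 2 over GF(2): α^2 + α + 1.
None of them divide P (all give nonzero remainder).
No irreducible factor of degree ≤ 2 exists, so P is irreducible over GF(2).

Yes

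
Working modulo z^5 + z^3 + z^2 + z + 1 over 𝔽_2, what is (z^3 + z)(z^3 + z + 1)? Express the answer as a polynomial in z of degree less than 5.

z^4

Multiply in 𝔽_2[z]: (z^3 + z)·(z^3 + z + 1) = z^6 + z^3 + z^2 + z.
Reduce using z^5 ≡ z^3 + z^2 + z + 1 (mod z^5 + z^3 + z^2 + z + 1).
Reduced: z^4.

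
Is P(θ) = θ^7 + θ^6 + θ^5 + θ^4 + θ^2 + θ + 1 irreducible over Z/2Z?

Check for roots in Z/2Z: P(0) = 1; P(1) = 1.
No roots, so no linear factors.
Monic irreducibles of degree 2 over GF(2): θ^2 + θ + 1.
None of them divide P (all give nonzero remainder).
Monic irreducibles of degree 3 over GF(2): θ^3 + θ + 1, θ^3 + θ^2 + 1.
None of them divide P (all give nonzero remainder).
No irreducible factor of degree ≤ 3 exists, so P is irreducible over GF(2).

Yes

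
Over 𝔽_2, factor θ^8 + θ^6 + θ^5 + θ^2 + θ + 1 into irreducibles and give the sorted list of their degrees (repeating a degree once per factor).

Write g(θ) = θ^8 + θ^6 + θ^5 + θ^2 + θ + 1.
Roots in 𝔽_2: g(0) = 1; g(1) = 0 → root.
Linear factors from roots: (θ + 1).
Complete factorization: g(θ) = (θ + 1)^5·(θ^3 + θ^2 + 1).
Factor degrees with multiplicity: 1 + 1 + 1 + 1 + 1 + 3 = 8.

1, 1, 1, 1, 1, 3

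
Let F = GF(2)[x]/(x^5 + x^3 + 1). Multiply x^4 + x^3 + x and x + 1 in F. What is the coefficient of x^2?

1

Multiply in GF(2)[x]: (x^4 + x^3 + x)·(x + 1) = x^5 + x^3 + x^2 + x.
Reduce using x^5 ≡ x^3 + 1 (mod x^5 + x^3 + 1).
Reduced: x^2 + x + 1.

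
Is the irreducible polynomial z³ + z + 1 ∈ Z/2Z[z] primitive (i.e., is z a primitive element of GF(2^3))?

Write f(z) = z³ + z + 1.
|GF(2^3)^×| = 2^3 − 1 = 7. Prime factorization: 7 = 7.
f is primitive ⇔ z has order 7 in GF(2)[z]/(f), i.e. z^(7/q) ≠ 1 for each prime q | 7.
z^(1) mod f = z.
None equal 1, so z has full order 7; f is primitive.

Yes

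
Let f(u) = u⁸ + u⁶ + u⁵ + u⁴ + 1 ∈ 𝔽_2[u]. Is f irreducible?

Yes

Check for roots in 𝔽_2: f(0) = 1; f(1) = 1.
No roots, so no linear factors.
Monic irreducibles of degree 2 over GF(2): u² + u + 1.
None of them divide f (all give nonzero remainder).
Monic irreducibles of degree 3 over GF(2): u³ + u + 1, u³ + u² + 1.
None of them divide f (all give nonzero remainder).
Monic irreducibles of degree 4 over GF(2): u⁴ + u + 1, u⁴ + u³ + 1, u⁴ + u³ + u² + u + 1.
None of them divide f (all give nonzero remainder).
No irreducible factor of degree ≤ 4 exists, so f is irreducible over GF(2).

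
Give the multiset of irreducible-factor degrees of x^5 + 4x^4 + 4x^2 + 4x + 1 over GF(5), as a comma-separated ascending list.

Write g(x) = x^5 + 4x^4 + 4x^2 + 4x + 1.
Roots in GF(5): g(0) = 1; g(1) = 4; g(2) = 1; g(3) = 1; g(4) = 4.
Complete factorization: g(x) = (x^5 + 4x^4 + 4x^2 + 4x + 1).
Factor degrees with multiplicity: 5 = 5.

5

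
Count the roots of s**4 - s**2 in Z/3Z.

Write g(s) = s**4 - s**2.
Evaluate at each of the 3 elements of Z/3Z:
g(0) = 0 → root; g(1) = 0 → root; g(2) = 0 → root.
Roots: {0, 1, 2}.

3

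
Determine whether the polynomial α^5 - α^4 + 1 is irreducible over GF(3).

Write g(α) = α^5 - α^4 + 1.
Check for roots in GF(3): g(0) = 1; g(1) = 1; g(2) = 2.
No roots, so no linear factors.
Monic irreducibles of degree 2 over GF(3): α^2 + 1, α^2 + α - 1, α^2 - α - 1.
None of them divide g (all give nonzero remainder).
No irreducible factor of degree ≤ 2 exists, so g is irreducible over GF(3).

Yes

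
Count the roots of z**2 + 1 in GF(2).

Write g(z) = z**2 + 1.
Evaluate at each of the 2 elements of GF(2):
g(0) = 1; g(1) = 0 → root.
Roots: {1}.

1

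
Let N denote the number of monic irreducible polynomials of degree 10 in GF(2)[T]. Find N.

99

x^(2^10) − x is the product of all monic irreducibles of degree dividing 10; Möbius inversion gives N = (1/10) Σ μ(10/d)·2^d.
Divisors of 10: 1, 2, 5, 10; μ(10/d) for each: 1, -1, -1, 1.
Σ = 2^1 − 2^2 − 2^5 + 2^10 = 990.
N = 990/10 = 99.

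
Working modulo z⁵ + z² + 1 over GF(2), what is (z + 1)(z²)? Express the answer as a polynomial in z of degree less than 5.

z^3 + z^2

Multiply in GF(2)[z]: (z + 1)·(z²) = z³ + z².
Reduced: z³ + z².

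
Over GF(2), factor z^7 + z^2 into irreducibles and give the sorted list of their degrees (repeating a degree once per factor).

1, 1, 1, 4

Write h(z) = z^7 + z^2.
Roots in GF(2): h(0) = 0 → root; h(1) = 0 → root.
Linear factors from roots: (z), (z + 1).
Complete factorization: h(z) = (z + 1)·(z)^2·(z^4 + z^3 + z^2 + z + 1).
Factor degrees with multiplicity: 1 + 1 + 1 + 4 = 7.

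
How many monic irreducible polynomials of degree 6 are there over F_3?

116

Gauss's count: N_{3}(6) = (1/6) Σ_{d|6} μ(6/d)·3^d.
Divisors of 6: 1, 2, 3, 6; μ(6/d) for each: 1, -1, -1, 1.
Σ = 3^1 − 3^2 − 3^3 + 3^6 = 696.
N = 696/6 = 116.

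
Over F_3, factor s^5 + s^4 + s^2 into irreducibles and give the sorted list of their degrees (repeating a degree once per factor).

Write g(s) = s^5 + s^4 + s^2.
Roots in F_3: g(0) = 0 → root; g(1) = 0 → root; g(2) = 1.
Linear factors from roots: (s), (s - 1).
Complete factorization: g(s) = (s - 1)·(s)^2·(s^2 - s - 1).
Factor degrees with multiplicity: 1 + 1 + 1 + 2 = 5.

1, 1, 1, 2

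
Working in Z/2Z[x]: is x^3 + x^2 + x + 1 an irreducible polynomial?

No

Write m(x) = x^3 + x^2 + x + 1.
Check for roots in Z/2Z: m(0) = 1; m(1) = 0 → root.
m(1) = 0, so (x − 1) divides m(x); m is reducible.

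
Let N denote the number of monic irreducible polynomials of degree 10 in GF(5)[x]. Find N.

Gauss's count: N_{5}(10) = (1/10) Σ_{d|10} μ(10/d)·5^d.
Divisors of 10: 1, 2, 5, 10; μ(10/d) for each: 1, -1, -1, 1.
Σ = 5^1 − 5^2 − 5^5 + 5^10 = 9762480.
N = 9762480/10 = 976248.

976248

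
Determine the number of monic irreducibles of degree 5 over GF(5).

624

x^(5^5) − x is the product of all monic irreducibles of degree dividing 5; Möbius inversion gives N = (1/5) Σ μ(5/d)·5^d.
Divisors of 5: 1, 5; μ(5/d) for each: -1, 1.
Σ = − 5^1 + 5^5 = 3120.
N = 3120/5 = 624.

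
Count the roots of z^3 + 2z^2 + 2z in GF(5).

3

Write h(z) = z^3 + 2z^2 + 2z.
Evaluate at each of the 5 elements of GF(5):
h(0) = 0 → root; h(1) = 0 → root; h(2) = 0 → root; h(3) = 1; h(4) = 4.
Roots: {0, 1, 2}.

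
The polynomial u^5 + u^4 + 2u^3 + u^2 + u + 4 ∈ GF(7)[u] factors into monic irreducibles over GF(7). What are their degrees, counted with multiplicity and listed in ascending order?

5

Write h(u) = u^5 + u^4 + 2u^3 + u^2 + u + 4.
Complete factorization: h(u) = (u^5 + u^4 + 2u^3 + u^2 + u + 4).
Factor degrees with multiplicity: 5 = 5.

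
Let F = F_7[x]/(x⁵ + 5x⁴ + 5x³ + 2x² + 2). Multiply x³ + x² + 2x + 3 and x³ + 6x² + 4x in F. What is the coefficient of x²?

1

Multiply in F_7[x]: (x³ + x² + 2x + 3)·(x³ + 6x² + 4x) = x⁶ + 5x⁴ + 5x³ + 5x² + 5x.
Reduce using x⁵ ≡ 2x⁴ + 2x³ + 5x² + 5 (mod x⁵ + 5x⁴ + 5x³ + 2x² + 2).
Reduced: 4x⁴ + x² + 3x + 3.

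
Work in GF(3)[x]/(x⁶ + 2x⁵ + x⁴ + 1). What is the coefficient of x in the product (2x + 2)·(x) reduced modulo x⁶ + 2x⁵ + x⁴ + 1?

Multiply in GF(3)[x]: (2x + 2)·(x) = 2x² + 2x.
Reduced: 2x² + 2x.

2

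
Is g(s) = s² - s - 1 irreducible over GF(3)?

Check for roots in GF(3): g(0) = 2; g(1) = 2; g(2) = 1.
No roots. A degree-2 polynomial over a field with no linear factor is irreducible.

Yes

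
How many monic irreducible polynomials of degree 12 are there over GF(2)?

335

By the necklace-counting formula, N_2(12) = (1/12) Σ_{d|12} μ(12/d)·2^d.
Divisors of 12: 1, 2, 3, 4, 6, 12; μ(12/d) for each: 0, 1, 0, -1, -1, 1.
Σ = 2^2 − 2^4 − 2^6 + 2^12 = 4020.
N = 4020/12 = 335.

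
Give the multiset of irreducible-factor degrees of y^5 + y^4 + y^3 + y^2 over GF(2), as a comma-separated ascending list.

1, 1, 1, 1, 1

Write g(y) = y^5 + y^4 + y^3 + y^2.
Roots in GF(2): g(0) = 0 → root; g(1) = 0 → root.
Linear factors from roots: (y), (y + 1).
Complete factorization: g(y) = (y)^2·(y + 1)^3.
Factor degrees with multiplicity: 1 + 1 + 1 + 1 + 1 = 5.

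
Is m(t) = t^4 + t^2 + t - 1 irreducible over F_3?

No

Check for roots in F_3: m(0) = 2; m(1) = 2; m(2) = 0 → root.
m(2) = 0, so (t − 2) divides m(t); m is reducible.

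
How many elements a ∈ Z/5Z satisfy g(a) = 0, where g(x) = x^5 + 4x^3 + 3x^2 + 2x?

Evaluate at each of the 5 elements of Z/5Z:
g(0) = 0 → root; g(1) = 0 → root; g(2) = 0 → root; g(3) = 4; g(4) = 1.
Roots: {0, 1, 2}.

3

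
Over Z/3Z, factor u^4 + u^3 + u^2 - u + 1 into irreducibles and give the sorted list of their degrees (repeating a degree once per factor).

1, 1, 2

Write f(u) = u^4 + u^3 + u^2 - u + 1.
Roots in Z/3Z: f(0) = 1; f(1) = 0 → root; f(2) = 0 → root.
Linear factors from roots: (u - 1), (u + 1).
Complete factorization: f(u) = (u + 1)·(u - 1)·(u^2 + u - 1).
Factor degrees with multiplicity: 1 + 1 + 2 = 4.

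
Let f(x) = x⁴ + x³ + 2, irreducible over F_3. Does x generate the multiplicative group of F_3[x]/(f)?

Yes

|GF(3^4)^×| = 3^4 − 1 = 80. Prime factorization: 80 = 2^4·5.
f is primitive ⇔ x has order 80 in GF(3)[x]/(f), i.e. x^(80/q) ≠ 1 for each prime q | 80.
x^(40) mod f = 2.
x^(16) mod f = 2x² + 2x + 2.
None equal 1, so x has full order 80; f is primitive.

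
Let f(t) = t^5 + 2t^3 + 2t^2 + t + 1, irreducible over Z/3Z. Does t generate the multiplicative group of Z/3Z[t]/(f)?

|GF(3^5)^×| = 3^5 − 1 = 242. Prime factorization: 242 = 2·11^2.
f is primitive ⇔ t has order 242 in GF(3)[t]/(f), i.e. t^(242/q) ≠ 1 for each prime q | 242.
t^(121) mod f = 2.
t^(22) mod f = t^3 + t^2.
None equal 1, so t has full order 242; f is primitive.

Yes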